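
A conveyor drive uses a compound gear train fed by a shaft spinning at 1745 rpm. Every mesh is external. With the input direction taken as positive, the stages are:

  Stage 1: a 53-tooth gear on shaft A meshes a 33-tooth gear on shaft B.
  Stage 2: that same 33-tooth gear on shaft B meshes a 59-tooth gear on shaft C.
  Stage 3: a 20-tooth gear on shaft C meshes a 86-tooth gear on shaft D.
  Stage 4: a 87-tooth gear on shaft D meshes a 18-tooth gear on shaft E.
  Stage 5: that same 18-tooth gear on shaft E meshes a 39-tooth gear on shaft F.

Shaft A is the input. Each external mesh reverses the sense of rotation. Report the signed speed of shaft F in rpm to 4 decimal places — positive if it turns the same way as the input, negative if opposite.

-813.2152 rpm (opposite to input, |ω| = 813.2152 rpm)

Stage 1 [53T→33T]: ω = 1745.0000×53/33 = 2802.5758 rpm, dir flips to −; running = −2802.5758
Stage 2 [33T→59T]: ω = 2802.5758×33/59 = 1567.5424 rpm, dir flips to +; running = +1567.5424
Stage 3 [20T→86T]: ω = 1567.5424×20/86 = 364.5447 rpm, dir flips to −; running = −364.5447
Stage 4 [87T→18T]: ω = 364.5447×87/18 = 1761.9662 rpm, dir flips to +; running = +1761.9662
Stage 5 [18T→39T]: ω = 1761.9662×18/39 = 813.2152 rpm, dir flips to −; running = −813.2152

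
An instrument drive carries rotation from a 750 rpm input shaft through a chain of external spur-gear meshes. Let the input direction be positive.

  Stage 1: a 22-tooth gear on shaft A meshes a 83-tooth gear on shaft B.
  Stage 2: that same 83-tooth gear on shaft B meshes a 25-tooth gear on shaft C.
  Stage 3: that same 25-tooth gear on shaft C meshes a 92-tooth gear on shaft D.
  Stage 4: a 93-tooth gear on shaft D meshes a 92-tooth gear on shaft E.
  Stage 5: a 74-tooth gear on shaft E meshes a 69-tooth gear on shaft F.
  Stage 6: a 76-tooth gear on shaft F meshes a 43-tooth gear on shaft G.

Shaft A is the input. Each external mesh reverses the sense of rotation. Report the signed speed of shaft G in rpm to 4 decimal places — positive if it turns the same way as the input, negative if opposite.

+343.6521 rpm (same as input, |ω| = 343.6521 rpm)

Stage 1 [22T→83T]: ω = 750.0000×22/83 = 198.7952 rpm, dir flips to −; running = −198.7952
Stage 2 [83T→25T]: ω = 198.7952×83/25 = 660.0000 rpm, dir flips to +; running = +660.0000
Stage 3 [25T→92T]: ω = 660.0000×25/92 = 179.3478 rpm, dir flips to −; running = −179.3478
Stage 4 [93T→92T]: ω = 179.3478×93/92 = 181.2973 rpm, dir flips to +; running = +181.2973
Stage 5 [74T→69T]: ω = 181.2973×74/69 = 194.4347 rpm, dir flips to −; running = −194.4347
Stage 6 [76T→43T]: ω = 194.4347×76/43 = 343.6521 rpm, dir flips to +; running = +343.6521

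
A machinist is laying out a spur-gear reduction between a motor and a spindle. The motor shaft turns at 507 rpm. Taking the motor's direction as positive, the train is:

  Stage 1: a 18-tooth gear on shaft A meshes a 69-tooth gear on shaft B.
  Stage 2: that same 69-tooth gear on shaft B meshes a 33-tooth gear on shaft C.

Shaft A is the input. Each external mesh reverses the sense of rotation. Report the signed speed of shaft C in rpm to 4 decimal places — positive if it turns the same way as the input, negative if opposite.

+276.5455 rpm (same as input, |ω| = 276.5455 rpm)

Stage 1 [18T→69T]: ω = 507.0000×18/69 = 132.2609 rpm, dir flips to −; running = −132.2609
Stage 2 [69T→33T]: ω = 132.2609×69/33 = 276.5455 rpm, dir flips to +; running = +276.5455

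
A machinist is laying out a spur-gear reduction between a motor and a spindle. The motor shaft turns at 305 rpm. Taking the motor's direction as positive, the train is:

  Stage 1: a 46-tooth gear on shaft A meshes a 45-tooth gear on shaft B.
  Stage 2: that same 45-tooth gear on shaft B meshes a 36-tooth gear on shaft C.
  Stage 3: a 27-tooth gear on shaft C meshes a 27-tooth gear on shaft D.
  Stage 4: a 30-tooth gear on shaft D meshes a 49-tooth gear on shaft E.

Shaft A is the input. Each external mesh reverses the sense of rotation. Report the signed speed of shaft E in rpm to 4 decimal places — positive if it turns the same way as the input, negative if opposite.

+238.6054 rpm (same as input, |ω| = 238.6054 rpm)

Stage 1 [46T→45T]: ω = 305.0000×46/45 = 311.7778 rpm, dir flips to −; running = −311.7778
Stage 2 [45T→36T]: ω = 311.7778×45/36 = 389.7222 rpm, dir flips to +; running = +389.7222
Stage 3 [27T→27T]: ω = 389.7222×27/27 = 389.7222 rpm, dir flips to −; running = −389.7222
Stage 4 [30T→49T]: ω = 389.7222×30/49 = 238.6054 rpm, dir flips to +; running = +238.6054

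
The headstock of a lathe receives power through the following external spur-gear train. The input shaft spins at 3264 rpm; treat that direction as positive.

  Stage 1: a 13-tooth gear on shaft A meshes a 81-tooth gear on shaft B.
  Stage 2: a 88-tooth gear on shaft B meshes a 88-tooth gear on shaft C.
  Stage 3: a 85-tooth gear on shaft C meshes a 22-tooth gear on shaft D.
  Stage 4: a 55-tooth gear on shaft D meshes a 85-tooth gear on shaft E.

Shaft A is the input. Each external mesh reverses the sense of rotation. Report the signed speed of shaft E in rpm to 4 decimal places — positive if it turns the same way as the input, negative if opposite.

+1309.6296 rpm (same as input, |ω| = 1309.6296 rpm)

Stage 1 [13T→81T]: ω = 3264.0000×13/81 = 523.8519 rpm, dir flips to −; running = −523.8519
Stage 2 [88T→88T]: ω = 523.8519×88/88 = 523.8519 rpm, dir flips to +; running = +523.8519
Stage 3 [85T→22T]: ω = 523.8519×85/22 = 2023.9731 rpm, dir flips to −; running = −2023.9731
Stage 4 [55T→85T]: ω = 2023.9731×55/85 = 1309.6296 rpm, dir flips to +; running = +1309.6296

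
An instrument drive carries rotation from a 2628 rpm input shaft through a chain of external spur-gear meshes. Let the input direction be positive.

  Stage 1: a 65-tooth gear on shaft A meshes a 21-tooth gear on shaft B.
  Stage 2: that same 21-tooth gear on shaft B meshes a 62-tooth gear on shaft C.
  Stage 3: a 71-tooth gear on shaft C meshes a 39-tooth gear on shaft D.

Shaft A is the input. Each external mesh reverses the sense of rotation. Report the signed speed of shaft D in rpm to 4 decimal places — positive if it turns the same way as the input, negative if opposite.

-5015.8065 rpm (opposite to input, |ω| = 5015.8065 rpm)

Stage 1 [65T→21T]: ω = 2628.0000×65/21 = 8134.2857 rpm, dir flips to −; running = −8134.2857
Stage 2 [21T→62T]: ω = 8134.2857×21/62 = 2755.1613 rpm, dir flips to +; running = +2755.1613
Stage 3 [71T→39T]: ω = 2755.1613×71/39 = 5015.8065 rpm, dir flips to −; running = −5015.8065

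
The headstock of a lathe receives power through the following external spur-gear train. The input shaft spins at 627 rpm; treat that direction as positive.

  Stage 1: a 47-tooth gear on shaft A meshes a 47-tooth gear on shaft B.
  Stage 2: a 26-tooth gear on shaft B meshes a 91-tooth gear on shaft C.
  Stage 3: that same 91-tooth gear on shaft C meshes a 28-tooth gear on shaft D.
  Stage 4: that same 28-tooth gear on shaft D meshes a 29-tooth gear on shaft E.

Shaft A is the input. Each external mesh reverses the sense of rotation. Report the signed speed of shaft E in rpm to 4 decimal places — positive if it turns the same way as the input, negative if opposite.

Stage 1 [47T→47T]: ω = 627.0000×47/47 = 627.0000 rpm, dir flips to −; running = −627.0000
Stage 2 [26T→91T]: ω = 627.0000×26/91 = 179.1429 rpm, dir flips to +; running = +179.1429
Stage 3 [91T→28T]: ω = 179.1429×91/28 = 582.2143 rpm, dir flips to −; running = −582.2143
Stage 4 [28T→29T]: ω = 582.2143×28/29 = 562.1379 rpm, dir flips to +; running = +562.1379

+562.1379 rpm (same as input, |ω| = 562.1379 rpm)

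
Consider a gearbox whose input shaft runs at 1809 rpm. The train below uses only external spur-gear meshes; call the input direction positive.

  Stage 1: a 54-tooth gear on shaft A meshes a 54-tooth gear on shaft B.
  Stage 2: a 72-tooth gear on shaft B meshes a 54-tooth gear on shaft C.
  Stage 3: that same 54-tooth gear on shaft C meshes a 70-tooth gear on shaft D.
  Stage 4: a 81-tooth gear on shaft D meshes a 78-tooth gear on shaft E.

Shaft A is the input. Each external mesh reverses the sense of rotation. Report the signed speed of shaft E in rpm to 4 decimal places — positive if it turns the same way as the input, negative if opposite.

Stage 1 [54T→54T]: ω = 1809.0000×54/54 = 1809.0000 rpm, dir flips to −; running = −1809.0000
Stage 2 [72T→54T]: ω = 1809.0000×72/54 = 2412.0000 rpm, dir flips to +; running = +2412.0000
Stage 3 [54T→70T]: ω = 2412.0000×54/70 = 1860.6857 rpm, dir flips to −; running = −1860.6857
Stage 4 [81T→78T]: ω = 1860.6857×81/78 = 1932.2505 rpm, dir flips to +; running = +1932.2505

+1932.2505 rpm (same as input, |ω| = 1932.2505 rpm)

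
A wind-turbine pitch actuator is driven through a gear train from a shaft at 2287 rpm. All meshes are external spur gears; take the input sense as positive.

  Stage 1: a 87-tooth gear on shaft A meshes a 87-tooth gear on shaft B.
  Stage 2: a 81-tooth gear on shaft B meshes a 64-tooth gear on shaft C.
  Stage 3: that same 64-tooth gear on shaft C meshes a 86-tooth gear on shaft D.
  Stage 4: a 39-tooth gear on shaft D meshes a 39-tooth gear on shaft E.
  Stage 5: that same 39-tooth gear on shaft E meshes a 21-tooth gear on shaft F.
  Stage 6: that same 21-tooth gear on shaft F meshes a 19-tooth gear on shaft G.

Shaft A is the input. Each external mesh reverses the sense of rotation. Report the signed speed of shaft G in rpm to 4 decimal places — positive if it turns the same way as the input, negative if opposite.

Stage 1 [87T→87T]: ω = 2287.0000×87/87 = 2287.0000 rpm, dir flips to −; running = −2287.0000
Stage 2 [81T→64T]: ω = 2287.0000×81/64 = 2894.4844 rpm, dir flips to +; running = +2894.4844
Stage 3 [64T→86T]: ω = 2894.4844×64/86 = 2154.0349 rpm, dir flips to −; running = −2154.0349
Stage 4 [39T→39T]: ω = 2154.0349×39/39 = 2154.0349 rpm, dir flips to +; running = +2154.0349
Stage 5 [39T→21T]: ω = 2154.0349×39/21 = 4000.3505 rpm, dir flips to −; running = −4000.3505
Stage 6 [21T→19T]: ω = 4000.3505×21/19 = 4421.4400 rpm, dir flips to +; running = +4421.4400

+4421.4400 rpm (same as input, |ω| = 4421.4400 rpm)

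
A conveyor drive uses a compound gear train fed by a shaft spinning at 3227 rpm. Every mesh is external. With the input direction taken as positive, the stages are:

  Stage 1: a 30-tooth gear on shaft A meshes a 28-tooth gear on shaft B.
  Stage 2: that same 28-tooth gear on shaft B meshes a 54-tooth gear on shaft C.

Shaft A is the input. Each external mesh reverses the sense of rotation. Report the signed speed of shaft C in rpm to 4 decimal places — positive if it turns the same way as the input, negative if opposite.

+1792.7778 rpm (same as input, |ω| = 1792.7778 rpm)

Stage 1 [30T→28T]: ω = 3227.0000×30/28 = 3457.5000 rpm, dir flips to −; running = −3457.5000
Stage 2 [28T→54T]: ω = 3457.5000×28/54 = 1792.7778 rpm, dir flips to +; running = +1792.7778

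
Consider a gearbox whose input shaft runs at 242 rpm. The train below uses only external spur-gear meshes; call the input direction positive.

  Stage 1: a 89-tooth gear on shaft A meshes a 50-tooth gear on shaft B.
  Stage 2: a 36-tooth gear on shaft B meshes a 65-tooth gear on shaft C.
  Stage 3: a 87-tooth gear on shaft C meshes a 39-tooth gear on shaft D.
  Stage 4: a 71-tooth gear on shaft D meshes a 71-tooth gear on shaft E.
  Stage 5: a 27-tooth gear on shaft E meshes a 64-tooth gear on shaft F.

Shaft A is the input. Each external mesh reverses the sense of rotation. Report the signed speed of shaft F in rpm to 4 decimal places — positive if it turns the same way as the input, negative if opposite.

Stage 1 [89T→50T]: ω = 242.0000×89/50 = 430.7600 rpm, dir flips to −; running = −430.7600
Stage 2 [36T→65T]: ω = 430.7600×36/65 = 238.5748 rpm, dir flips to +; running = +238.5748
Stage 3 [87T→39T]: ω = 238.5748×87/39 = 532.2053 rpm, dir flips to −; running = −532.2053
Stage 4 [71T→71T]: ω = 532.2053×71/71 = 532.2053 rpm, dir flips to +; running = +532.2053
Stage 5 [27T→64T]: ω = 532.2053×27/64 = 224.5241 rpm, dir flips to −; running = −224.5241

-224.5241 rpm (opposite to input, |ω| = 224.5241 rpm)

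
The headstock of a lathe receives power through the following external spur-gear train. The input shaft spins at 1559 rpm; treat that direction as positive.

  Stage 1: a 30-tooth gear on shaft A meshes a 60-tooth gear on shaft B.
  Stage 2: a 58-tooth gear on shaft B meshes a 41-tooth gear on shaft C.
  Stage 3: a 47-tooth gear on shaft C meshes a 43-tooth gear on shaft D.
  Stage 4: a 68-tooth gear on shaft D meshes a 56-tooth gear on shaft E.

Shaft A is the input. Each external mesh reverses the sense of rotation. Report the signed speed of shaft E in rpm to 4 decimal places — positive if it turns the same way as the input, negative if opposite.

Stage 1 [30T→60T]: ω = 1559.0000×30/60 = 779.5000 rpm, dir flips to −; running = −779.5000
Stage 2 [58T→41T]: ω = 779.5000×58/41 = 1102.7073 rpm, dir flips to +; running = +1102.7073
Stage 3 [47T→43T]: ω = 1102.7073×47/43 = 1205.2847 rpm, dir flips to −; running = −1205.2847
Stage 4 [68T→56T]: ω = 1205.2847×68/56 = 1463.5600 rpm, dir flips to +; running = +1463.5600

+1463.5600 rpm (same as input, |ω| = 1463.5600 rpm)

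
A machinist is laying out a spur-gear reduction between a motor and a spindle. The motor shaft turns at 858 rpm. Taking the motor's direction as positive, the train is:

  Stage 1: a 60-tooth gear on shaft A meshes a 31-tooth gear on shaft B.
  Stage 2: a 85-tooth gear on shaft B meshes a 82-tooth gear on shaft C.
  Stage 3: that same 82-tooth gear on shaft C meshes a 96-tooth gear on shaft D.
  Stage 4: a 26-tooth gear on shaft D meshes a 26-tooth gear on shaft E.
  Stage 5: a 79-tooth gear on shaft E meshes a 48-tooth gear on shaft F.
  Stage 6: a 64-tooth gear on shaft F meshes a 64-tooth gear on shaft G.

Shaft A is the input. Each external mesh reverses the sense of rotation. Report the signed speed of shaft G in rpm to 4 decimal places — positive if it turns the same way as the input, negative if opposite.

Stage 1 [60T→31T]: ω = 858.0000×60/31 = 1660.6452 rpm, dir flips to −; running = −1660.6452
Stage 2 [85T→82T]: ω = 1660.6452×85/82 = 1721.4005 rpm, dir flips to +; running = +1721.4005
Stage 3 [82T→96T]: ω = 1721.4005×82/96 = 1470.3629 rpm, dir flips to −; running = −1470.3629
Stage 4 [26T→26T]: ω = 1470.3629×26/26 = 1470.3629 rpm, dir flips to +; running = +1470.3629
Stage 5 [79T→48T]: ω = 1470.3629×79/48 = 2419.9723 rpm, dir flips to −; running = −2419.9723
Stage 6 [64T→64T]: ω = 2419.9723×64/64 = 2419.9723 rpm, dir flips to +; running = +2419.9723

+2419.9723 rpm (same as input, |ω| = 2419.9723 rpm)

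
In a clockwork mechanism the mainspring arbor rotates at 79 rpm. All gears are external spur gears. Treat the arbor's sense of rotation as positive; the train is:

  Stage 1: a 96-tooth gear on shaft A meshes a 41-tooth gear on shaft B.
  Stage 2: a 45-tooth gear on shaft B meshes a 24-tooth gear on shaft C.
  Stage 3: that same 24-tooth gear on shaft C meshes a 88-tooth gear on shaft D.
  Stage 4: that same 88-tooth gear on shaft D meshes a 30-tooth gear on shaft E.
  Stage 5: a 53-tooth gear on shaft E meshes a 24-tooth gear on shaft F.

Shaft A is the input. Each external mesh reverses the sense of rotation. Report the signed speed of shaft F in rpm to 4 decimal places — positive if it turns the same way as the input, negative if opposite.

-612.7317 rpm (opposite to input, |ω| = 612.7317 rpm)

Stage 1 [96T→41T]: ω = 79.0000×96/41 = 184.9756 rpm, dir flips to −; running = −184.9756
Stage 2 [45T→24T]: ω = 184.9756×45/24 = 346.8293 rpm, dir flips to +; running = +346.8293
Stage 3 [24T→88T]: ω = 346.8293×24/88 = 94.5898 rpm, dir flips to −; running = −94.5898
Stage 4 [88T→30T]: ω = 94.5898×88/30 = 277.4634 rpm, dir flips to +; running = +277.4634
Stage 5 [53T→24T]: ω = 277.4634×53/24 = 612.7317 rpm, dir flips to −; running = −612.7317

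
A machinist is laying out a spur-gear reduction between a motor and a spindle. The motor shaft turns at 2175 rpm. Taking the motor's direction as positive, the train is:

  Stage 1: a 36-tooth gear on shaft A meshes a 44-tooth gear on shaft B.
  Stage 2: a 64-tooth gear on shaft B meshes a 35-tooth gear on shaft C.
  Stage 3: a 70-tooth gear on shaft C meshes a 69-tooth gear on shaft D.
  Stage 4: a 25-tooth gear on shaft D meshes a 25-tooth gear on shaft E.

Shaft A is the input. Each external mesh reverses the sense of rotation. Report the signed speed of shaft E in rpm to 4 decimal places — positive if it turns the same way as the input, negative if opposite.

Stage 1 [36T→44T]: ω = 2175.0000×36/44 = 1779.5455 rpm, dir flips to −; running = −1779.5455
Stage 2 [64T→35T]: ω = 1779.5455×64/35 = 3254.0260 rpm, dir flips to +; running = +3254.0260
Stage 3 [70T→69T]: ω = 3254.0260×70/69 = 3301.1858 rpm, dir flips to −; running = −3301.1858
Stage 4 [25T→25T]: ω = 3301.1858×25/25 = 3301.1858 rpm, dir flips to +; running = +3301.1858

+3301.1858 rpm (same as input, |ω| = 3301.1858 rpm)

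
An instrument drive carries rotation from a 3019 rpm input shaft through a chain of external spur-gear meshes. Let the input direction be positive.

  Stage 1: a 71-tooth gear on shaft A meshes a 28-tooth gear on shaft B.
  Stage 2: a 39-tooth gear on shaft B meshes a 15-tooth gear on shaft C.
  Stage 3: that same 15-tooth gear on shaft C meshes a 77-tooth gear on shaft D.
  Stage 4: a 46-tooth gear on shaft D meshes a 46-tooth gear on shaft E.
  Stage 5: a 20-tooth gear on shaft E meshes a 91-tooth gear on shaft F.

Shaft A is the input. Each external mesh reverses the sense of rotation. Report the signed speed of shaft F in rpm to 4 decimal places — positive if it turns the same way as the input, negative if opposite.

Stage 1 [71T→28T]: ω = 3019.0000×71/28 = 7655.3214 rpm, dir flips to −; running = −7655.3214
Stage 2 [39T→15T]: ω = 7655.3214×39/15 = 19903.8357 rpm, dir flips to +; running = +19903.8357
Stage 3 [15T→77T]: ω = 19903.8357×15/77 = 3877.3706 rpm, dir flips to −; running = −3877.3706
Stage 4 [46T→46T]: ω = 3877.3706×46/46 = 3877.3706 rpm, dir flips to +; running = +3877.3706
Stage 5 [20T→91T]: ω = 3877.3706×20/91 = 852.1694 rpm, dir flips to −; running = −852.1694

-852.1694 rpm (opposite to input, |ω| = 852.1694 rpm)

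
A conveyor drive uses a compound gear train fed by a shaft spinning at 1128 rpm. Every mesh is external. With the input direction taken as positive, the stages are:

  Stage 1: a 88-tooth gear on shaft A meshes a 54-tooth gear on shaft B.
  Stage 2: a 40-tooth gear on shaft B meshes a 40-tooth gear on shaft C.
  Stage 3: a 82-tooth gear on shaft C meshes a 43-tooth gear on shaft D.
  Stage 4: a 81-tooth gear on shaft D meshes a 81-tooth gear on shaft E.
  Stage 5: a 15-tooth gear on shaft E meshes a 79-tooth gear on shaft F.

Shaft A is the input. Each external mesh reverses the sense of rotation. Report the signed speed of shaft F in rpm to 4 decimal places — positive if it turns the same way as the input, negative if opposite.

Stage 1 [88T→54T]: ω = 1128.0000×88/54 = 1838.2222 rpm, dir flips to −; running = −1838.2222
Stage 2 [40T→40T]: ω = 1838.2222×40/40 = 1838.2222 rpm, dir flips to +; running = +1838.2222
Stage 3 [82T→43T]: ω = 1838.2222×82/43 = 3505.4470 rpm, dir flips to −; running = −3505.4470
Stage 4 [81T→81T]: ω = 3505.4470×81/81 = 3505.4470 rpm, dir flips to +; running = +3505.4470
Stage 5 [15T→79T]: ω = 3505.4470×15/79 = 665.5912 rpm, dir flips to −; running = −665.5912

-665.5912 rpm (opposite to input, |ω| = 665.5912 rpm)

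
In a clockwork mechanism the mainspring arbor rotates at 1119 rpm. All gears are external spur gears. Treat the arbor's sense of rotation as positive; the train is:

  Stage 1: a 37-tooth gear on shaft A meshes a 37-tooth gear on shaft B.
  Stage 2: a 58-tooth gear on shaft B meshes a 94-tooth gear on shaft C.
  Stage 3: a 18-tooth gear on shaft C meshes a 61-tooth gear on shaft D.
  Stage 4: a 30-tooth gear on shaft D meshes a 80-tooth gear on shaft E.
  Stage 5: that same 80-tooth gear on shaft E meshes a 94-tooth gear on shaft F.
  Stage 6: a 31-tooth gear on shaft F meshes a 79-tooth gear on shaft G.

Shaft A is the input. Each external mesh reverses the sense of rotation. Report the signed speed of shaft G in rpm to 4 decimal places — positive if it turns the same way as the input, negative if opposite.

+25.5153 rpm (same as input, |ω| = 25.5153 rpm)

Stage 1 [37T→37T]: ω = 1119.0000×37/37 = 1119.0000 rpm, dir flips to −; running = −1119.0000
Stage 2 [58T→94T]: ω = 1119.0000×58/94 = 690.4468 rpm, dir flips to +; running = +690.4468
Stage 3 [18T→61T]: ω = 690.4468×18/61 = 203.7384 rpm, dir flips to −; running = −203.7384
Stage 4 [30T→80T]: ω = 203.7384×30/80 = 76.4019 rpm, dir flips to +; running = +76.4019
Stage 5 [80T→94T]: ω = 76.4019×80/94 = 65.0229 rpm, dir flips to −; running = −65.0229
Stage 6 [31T→79T]: ω = 65.0229×31/79 = 25.5153 rpm, dir flips to +; running = +25.5153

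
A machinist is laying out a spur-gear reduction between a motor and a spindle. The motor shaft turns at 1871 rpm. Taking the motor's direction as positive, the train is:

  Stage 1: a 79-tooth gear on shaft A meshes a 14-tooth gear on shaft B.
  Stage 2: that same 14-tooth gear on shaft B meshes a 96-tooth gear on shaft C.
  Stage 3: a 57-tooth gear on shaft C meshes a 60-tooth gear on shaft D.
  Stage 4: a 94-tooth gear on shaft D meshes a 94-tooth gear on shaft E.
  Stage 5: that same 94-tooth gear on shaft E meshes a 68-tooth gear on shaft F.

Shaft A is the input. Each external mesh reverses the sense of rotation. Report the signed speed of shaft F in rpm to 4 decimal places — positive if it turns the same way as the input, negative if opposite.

Stage 1 [79T→14T]: ω = 1871.0000×79/14 = 10557.7857 rpm, dir flips to −; running = −10557.7857
Stage 2 [14T→96T]: ω = 10557.7857×14/96 = 1539.6771 rpm, dir flips to +; running = +1539.6771
Stage 3 [57T→60T]: ω = 1539.6771×57/60 = 1462.6932 rpm, dir flips to −; running = −1462.6932
Stage 4 [94T→94T]: ω = 1462.6932×94/94 = 1462.6932 rpm, dir flips to +; running = +1462.6932
Stage 5 [94T→68T]: ω = 1462.6932×94/68 = 2021.9583 rpm, dir flips to −; running = −2021.9583

-2021.9583 rpm (opposite to input, |ω| = 2021.9583 rpm)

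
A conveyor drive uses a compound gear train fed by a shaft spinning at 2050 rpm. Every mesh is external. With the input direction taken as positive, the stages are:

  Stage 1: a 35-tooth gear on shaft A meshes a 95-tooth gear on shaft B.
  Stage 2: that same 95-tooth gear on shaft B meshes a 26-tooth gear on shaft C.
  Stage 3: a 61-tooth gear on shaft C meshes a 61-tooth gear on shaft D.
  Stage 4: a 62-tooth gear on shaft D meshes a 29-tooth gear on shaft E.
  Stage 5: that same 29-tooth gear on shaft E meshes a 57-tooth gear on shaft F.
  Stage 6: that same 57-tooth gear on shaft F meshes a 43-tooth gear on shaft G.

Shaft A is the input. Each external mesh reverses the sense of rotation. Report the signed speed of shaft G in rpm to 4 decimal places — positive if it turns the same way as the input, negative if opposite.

+3978.9803 rpm (same as input, |ω| = 3978.9803 rpm)

Stage 1 [35T→95T]: ω = 2050.0000×35/95 = 755.2632 rpm, dir flips to −; running = −755.2632
Stage 2 [95T→26T]: ω = 755.2632×95/26 = 2759.6154 rpm, dir flips to +; running = +2759.6154
Stage 3 [61T→61T]: ω = 2759.6154×61/61 = 2759.6154 rpm, dir flips to −; running = −2759.6154
Stage 4 [62T→29T]: ω = 2759.6154×62/29 = 5899.8674 rpm, dir flips to +; running = +5899.8674
Stage 5 [29T→57T]: ω = 5899.8674×29/57 = 3001.6869 rpm, dir flips to −; running = −3001.6869
Stage 6 [57T→43T]: ω = 3001.6869×57/43 = 3978.9803 rpm, dir flips to +; running = +3978.9803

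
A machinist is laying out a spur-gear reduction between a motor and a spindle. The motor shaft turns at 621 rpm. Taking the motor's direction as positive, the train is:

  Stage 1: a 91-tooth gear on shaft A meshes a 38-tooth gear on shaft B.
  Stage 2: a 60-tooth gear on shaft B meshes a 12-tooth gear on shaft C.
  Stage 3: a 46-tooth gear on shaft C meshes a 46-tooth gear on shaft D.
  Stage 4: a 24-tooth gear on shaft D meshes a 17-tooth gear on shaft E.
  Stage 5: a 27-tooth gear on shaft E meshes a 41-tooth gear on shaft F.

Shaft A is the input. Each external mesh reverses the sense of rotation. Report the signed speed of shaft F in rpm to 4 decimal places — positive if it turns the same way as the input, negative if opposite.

Stage 1 [91T→38T]: ω = 621.0000×91/38 = 1487.1316 rpm, dir flips to −; running = −1487.1316
Stage 2 [60T→12T]: ω = 1487.1316×60/12 = 7435.6579 rpm, dir flips to +; running = +7435.6579
Stage 3 [46T→46T]: ω = 7435.6579×46/46 = 7435.6579 rpm, dir flips to −; running = −7435.6579
Stage 4 [24T→17T]: ω = 7435.6579×24/17 = 10497.3994 rpm, dir flips to +; running = +10497.3994
Stage 5 [27T→41T]: ω = 10497.3994×27/41 = 6912.9215 rpm, dir flips to −; running = −6912.9215

-6912.9215 rpm (opposite to input, |ω| = 6912.9215 rpm)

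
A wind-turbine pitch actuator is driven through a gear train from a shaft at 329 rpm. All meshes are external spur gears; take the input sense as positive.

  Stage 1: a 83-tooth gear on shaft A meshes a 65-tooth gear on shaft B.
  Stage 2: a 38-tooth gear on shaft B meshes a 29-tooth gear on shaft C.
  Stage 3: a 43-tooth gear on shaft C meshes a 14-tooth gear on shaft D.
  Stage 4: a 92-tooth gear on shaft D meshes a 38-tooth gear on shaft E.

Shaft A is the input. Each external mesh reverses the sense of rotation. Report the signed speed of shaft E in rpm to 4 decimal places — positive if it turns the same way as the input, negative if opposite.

Stage 1 [83T→65T]: ω = 329.0000×83/65 = 420.1077 rpm, dir flips to −; running = −420.1077
Stage 2 [38T→29T]: ω = 420.1077×38/29 = 550.4859 rpm, dir flips to +; running = +550.4859
Stage 3 [43T→14T]: ω = 550.4859×43/14 = 1690.7782 rpm, dir flips to −; running = −1690.7782
Stage 4 [92T→38T]: ω = 1690.7782×92/38 = 4093.4631 rpm, dir flips to +; running = +4093.4631

+4093.4631 rpm (same as input, |ω| = 4093.4631 rpm)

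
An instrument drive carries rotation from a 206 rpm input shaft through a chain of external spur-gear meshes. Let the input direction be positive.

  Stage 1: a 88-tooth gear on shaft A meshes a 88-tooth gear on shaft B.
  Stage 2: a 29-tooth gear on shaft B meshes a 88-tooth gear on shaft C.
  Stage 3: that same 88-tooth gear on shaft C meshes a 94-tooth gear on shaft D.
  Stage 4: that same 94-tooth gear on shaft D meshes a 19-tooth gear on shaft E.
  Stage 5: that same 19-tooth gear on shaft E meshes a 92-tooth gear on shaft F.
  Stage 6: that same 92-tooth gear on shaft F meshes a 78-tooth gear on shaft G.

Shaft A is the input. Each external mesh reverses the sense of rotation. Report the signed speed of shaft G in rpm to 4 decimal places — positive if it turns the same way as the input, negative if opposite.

+76.5897 rpm (same as input, |ω| = 76.5897 rpm)

Stage 1 [88T→88T]: ω = 206.0000×88/88 = 206.0000 rpm, dir flips to −; running = −206.0000
Stage 2 [29T→88T]: ω = 206.0000×29/88 = 67.8864 rpm, dir flips to +; running = +67.8864
Stage 3 [88T→94T]: ω = 67.8864×88/94 = 63.5532 rpm, dir flips to −; running = −63.5532
Stage 4 [94T→19T]: ω = 63.5532×94/19 = 314.4211 rpm, dir flips to +; running = +314.4211
Stage 5 [19T→92T]: ω = 314.4211×19/92 = 64.9348 rpm, dir flips to −; running = −64.9348
Stage 6 [92T→78T]: ω = 64.9348×92/78 = 76.5897 rpm, dir flips to +; running = +76.5897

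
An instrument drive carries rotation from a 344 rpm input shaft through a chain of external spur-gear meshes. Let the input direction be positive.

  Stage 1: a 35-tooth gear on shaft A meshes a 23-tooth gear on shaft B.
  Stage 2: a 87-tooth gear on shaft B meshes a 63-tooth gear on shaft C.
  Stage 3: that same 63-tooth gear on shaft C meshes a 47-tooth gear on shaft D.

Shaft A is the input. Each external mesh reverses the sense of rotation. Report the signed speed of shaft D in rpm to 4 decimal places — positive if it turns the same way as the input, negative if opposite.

-968.9917 rpm (opposite to input, |ω| = 968.9917 rpm)

Stage 1 [35T→23T]: ω = 344.0000×35/23 = 523.4783 rpm, dir flips to −; running = −523.4783
Stage 2 [87T→63T]: ω = 523.4783×87/63 = 722.8986 rpm, dir flips to +; running = +722.8986
Stage 3 [63T→47T]: ω = 722.8986×63/47 = 968.9917 rpm, dir flips to −; running = −968.9917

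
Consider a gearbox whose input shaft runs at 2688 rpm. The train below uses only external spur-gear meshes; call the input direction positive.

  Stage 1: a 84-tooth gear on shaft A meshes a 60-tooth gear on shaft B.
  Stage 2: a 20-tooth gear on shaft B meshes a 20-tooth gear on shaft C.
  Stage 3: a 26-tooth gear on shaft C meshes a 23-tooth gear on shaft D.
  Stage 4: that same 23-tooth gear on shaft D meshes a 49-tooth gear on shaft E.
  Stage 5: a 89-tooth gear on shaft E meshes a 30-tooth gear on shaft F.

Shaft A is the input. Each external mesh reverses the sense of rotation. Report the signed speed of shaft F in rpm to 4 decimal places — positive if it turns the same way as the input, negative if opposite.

Stage 1 [84T→60T]: ω = 2688.0000×84/60 = 3763.2000 rpm, dir flips to −; running = −3763.2000
Stage 2 [20T→20T]: ω = 3763.2000×20/20 = 3763.2000 rpm, dir flips to +; running = +3763.2000
Stage 3 [26T→23T]: ω = 3763.2000×26/23 = 4254.0522 rpm, dir flips to −; running = −4254.0522
Stage 4 [23T→49T]: ω = 4254.0522×23/49 = 1996.8000 rpm, dir flips to +; running = +1996.8000
Stage 5 [89T→30T]: ω = 1996.8000×89/30 = 5923.8400 rpm, dir flips to −; running = −5923.8400

-5923.8400 rpm (opposite to input, |ω| = 5923.8400 rpm)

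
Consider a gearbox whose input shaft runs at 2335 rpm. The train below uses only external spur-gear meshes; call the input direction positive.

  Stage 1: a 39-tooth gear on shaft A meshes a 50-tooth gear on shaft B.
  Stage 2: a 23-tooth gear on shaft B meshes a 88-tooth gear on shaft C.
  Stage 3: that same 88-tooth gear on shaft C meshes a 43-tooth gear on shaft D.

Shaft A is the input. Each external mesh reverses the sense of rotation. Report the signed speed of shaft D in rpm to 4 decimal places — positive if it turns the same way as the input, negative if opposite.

Stage 1 [39T→50T]: ω = 2335.0000×39/50 = 1821.3000 rpm, dir flips to −; running = −1821.3000
Stage 2 [23T→88T]: ω = 1821.3000×23/88 = 476.0216 rpm, dir flips to +; running = +476.0216
Stage 3 [88T→43T]: ω = 476.0216×88/43 = 974.1837 rpm, dir flips to −; running = −974.1837

-974.1837 rpm (opposite to input, |ω| = 974.1837 rpm)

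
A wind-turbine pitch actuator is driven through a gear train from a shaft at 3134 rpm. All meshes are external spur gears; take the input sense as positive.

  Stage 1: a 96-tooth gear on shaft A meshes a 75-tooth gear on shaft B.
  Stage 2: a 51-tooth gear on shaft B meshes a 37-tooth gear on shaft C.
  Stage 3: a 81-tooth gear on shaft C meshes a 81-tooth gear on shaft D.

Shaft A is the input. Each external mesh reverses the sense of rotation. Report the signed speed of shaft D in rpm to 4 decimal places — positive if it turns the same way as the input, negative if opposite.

-5529.3924 rpm (opposite to input, |ω| = 5529.3924 rpm)

Stage 1 [96T→75T]: ω = 3134.0000×96/75 = 4011.5200 rpm, dir flips to −; running = −4011.5200
Stage 2 [51T→37T]: ω = 4011.5200×51/37 = 5529.3924 rpm, dir flips to +; running = +5529.3924
Stage 3 [81T→81T]: ω = 5529.3924×81/81 = 5529.3924 rpm, dir flips to −; running = −5529.3924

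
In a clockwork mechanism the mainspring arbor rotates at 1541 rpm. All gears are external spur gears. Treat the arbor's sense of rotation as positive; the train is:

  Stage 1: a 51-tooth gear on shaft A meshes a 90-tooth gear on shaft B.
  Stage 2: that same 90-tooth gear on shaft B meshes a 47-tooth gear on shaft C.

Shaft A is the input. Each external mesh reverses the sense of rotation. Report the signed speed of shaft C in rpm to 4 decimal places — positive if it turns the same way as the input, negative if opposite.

Stage 1 [51T→90T]: ω = 1541.0000×51/90 = 873.2333 rpm, dir flips to −; running = −873.2333
Stage 2 [90T→47T]: ω = 873.2333×90/47 = 1672.1489 rpm, dir flips to +; running = +1672.1489

+1672.1489 rpm (same as input, |ω| = 1672.1489 rpm)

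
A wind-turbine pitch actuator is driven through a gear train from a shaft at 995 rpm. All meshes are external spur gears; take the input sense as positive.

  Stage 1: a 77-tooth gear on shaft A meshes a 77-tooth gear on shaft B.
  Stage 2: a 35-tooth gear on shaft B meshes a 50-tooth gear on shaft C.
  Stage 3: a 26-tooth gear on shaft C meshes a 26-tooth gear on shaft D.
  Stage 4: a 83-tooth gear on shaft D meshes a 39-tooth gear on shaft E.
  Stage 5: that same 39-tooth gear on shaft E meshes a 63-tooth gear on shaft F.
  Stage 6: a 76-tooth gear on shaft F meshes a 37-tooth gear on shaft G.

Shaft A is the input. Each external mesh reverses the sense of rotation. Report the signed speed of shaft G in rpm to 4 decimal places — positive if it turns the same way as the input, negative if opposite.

+1884.8228 rpm (same as input, |ω| = 1884.8228 rpm)

Stage 1 [77T→77T]: ω = 995.0000×77/77 = 995.0000 rpm, dir flips to −; running = −995.0000
Stage 2 [35T→50T]: ω = 995.0000×35/50 = 696.5000 rpm, dir flips to +; running = +696.5000
Stage 3 [26T→26T]: ω = 696.5000×26/26 = 696.5000 rpm, dir flips to −; running = −696.5000
Stage 4 [83T→39T]: ω = 696.5000×83/39 = 1482.2949 rpm, dir flips to +; running = +1482.2949
Stage 5 [39T→63T]: ω = 1482.2949×39/63 = 917.6111 rpm, dir flips to −; running = −917.6111
Stage 6 [76T→37T]: ω = 917.6111×76/37 = 1884.8228 rpm, dir flips to +; running = +1884.8228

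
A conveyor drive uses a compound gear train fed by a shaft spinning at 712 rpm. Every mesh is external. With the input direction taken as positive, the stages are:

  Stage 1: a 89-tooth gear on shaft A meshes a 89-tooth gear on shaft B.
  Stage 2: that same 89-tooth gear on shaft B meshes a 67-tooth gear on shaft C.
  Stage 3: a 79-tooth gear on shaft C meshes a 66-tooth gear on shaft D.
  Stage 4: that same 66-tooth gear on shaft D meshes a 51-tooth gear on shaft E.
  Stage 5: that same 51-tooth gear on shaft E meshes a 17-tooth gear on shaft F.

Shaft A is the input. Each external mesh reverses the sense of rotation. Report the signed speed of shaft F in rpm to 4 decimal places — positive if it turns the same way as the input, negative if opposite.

Stage 1 [89T→89T]: ω = 712.0000×89/89 = 712.0000 rpm, dir flips to −; running = −712.0000
Stage 2 [89T→67T]: ω = 712.0000×89/67 = 945.7910 rpm, dir flips to +; running = +945.7910
Stage 3 [79T→66T]: ω = 945.7910×79/66 = 1132.0832 rpm, dir flips to −; running = −1132.0832
Stage 4 [66T→51T]: ω = 1132.0832×66/51 = 1465.0489 rpm, dir flips to +; running = +1465.0489
Stage 5 [51T→17T]: ω = 1465.0489×51/17 = 4395.1466 rpm, dir flips to −; running = −4395.1466

-4395.1466 rpm (opposite to input, |ω| = 4395.1466 rpm)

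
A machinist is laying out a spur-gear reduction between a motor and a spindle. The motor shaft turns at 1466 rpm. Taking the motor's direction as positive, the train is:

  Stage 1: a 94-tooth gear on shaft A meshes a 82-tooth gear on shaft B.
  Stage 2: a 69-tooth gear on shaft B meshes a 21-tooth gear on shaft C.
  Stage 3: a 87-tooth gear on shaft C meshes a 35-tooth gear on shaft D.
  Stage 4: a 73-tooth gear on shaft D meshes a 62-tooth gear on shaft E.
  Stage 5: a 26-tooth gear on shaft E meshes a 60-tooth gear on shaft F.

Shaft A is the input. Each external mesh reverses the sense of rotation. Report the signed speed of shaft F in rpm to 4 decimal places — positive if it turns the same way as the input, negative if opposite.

Stage 1 [94T→82T]: ω = 1466.0000×94/82 = 1680.5366 rpm, dir flips to −; running = −1680.5366
Stage 2 [69T→21T]: ω = 1680.5366×69/21 = 5521.7631 rpm, dir flips to +; running = +5521.7631
Stage 3 [87T→35T]: ω = 5521.7631×87/35 = 13725.5253 rpm, dir flips to −; running = −13725.5253
Stage 4 [73T→62T]: ω = 13725.5253×73/62 = 16160.6992 rpm, dir flips to +; running = +16160.6992
Stage 5 [26T→60T]: ω = 16160.6992×26/60 = 7002.9696 rpm, dir flips to −; running = −7002.9696

-7002.9696 rpm (opposite to input, |ω| = 7002.9696 rpm)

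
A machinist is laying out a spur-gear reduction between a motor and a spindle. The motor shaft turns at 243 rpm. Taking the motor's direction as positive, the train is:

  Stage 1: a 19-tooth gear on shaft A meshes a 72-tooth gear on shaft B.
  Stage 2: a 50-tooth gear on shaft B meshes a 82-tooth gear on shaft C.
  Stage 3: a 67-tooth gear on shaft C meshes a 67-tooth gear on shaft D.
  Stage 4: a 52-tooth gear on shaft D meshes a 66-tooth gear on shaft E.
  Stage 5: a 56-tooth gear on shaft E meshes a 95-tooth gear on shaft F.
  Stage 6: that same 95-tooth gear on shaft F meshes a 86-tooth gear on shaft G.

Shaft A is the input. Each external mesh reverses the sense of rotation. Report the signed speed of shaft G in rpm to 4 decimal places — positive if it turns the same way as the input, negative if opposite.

+20.0601 rpm (same as input, |ω| = 20.0601 rpm)

Stage 1 [19T→72T]: ω = 243.0000×19/72 = 64.1250 rpm, dir flips to −; running = −64.1250
Stage 2 [50T→82T]: ω = 64.1250×50/82 = 39.1006 rpm, dir flips to +; running = +39.1006
Stage 3 [67T→67T]: ω = 39.1006×67/67 = 39.1006 rpm, dir flips to −; running = −39.1006
Stage 4 [52T→66T]: ω = 39.1006×52/66 = 30.8065 rpm, dir flips to +; running = +30.8065
Stage 5 [56T→95T]: ω = 30.8065×56/95 = 18.1596 rpm, dir flips to −; running = −18.1596
Stage 6 [95T→86T]: ω = 18.1596×95/86 = 20.0601 rpm, dir flips to +; running = +20.0601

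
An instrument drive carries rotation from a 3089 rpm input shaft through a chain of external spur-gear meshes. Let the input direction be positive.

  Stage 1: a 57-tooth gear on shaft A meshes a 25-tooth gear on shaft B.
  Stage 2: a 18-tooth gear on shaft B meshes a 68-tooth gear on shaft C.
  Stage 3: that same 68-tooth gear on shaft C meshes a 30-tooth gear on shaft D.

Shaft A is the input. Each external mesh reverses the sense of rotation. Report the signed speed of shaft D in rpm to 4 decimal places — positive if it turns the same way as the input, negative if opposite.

Stage 1 [57T→25T]: ω = 3089.0000×57/25 = 7042.9200 rpm, dir flips to −; running = −7042.9200
Stage 2 [18T→68T]: ω = 7042.9200×18/68 = 1864.3024 rpm, dir flips to +; running = +1864.3024
Stage 3 [68T→30T]: ω = 1864.3024×68/30 = 4225.7520 rpm, dir flips to −; running = −4225.7520

-4225.7520 rpm (opposite to input, |ω| = 4225.7520 rpm)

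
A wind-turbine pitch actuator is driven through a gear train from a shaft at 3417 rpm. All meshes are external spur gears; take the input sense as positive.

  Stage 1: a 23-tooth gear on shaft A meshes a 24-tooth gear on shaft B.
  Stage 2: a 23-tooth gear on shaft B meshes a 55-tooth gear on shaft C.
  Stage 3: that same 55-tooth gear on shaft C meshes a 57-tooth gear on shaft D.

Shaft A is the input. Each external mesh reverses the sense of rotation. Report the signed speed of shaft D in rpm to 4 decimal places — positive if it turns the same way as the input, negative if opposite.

Stage 1 [23T→24T]: ω = 3417.0000×23/24 = 3274.6250 rpm, dir flips to −; running = −3274.6250
Stage 2 [23T→55T]: ω = 3274.6250×23/55 = 1369.3886 rpm, dir flips to +; running = +1369.3886
Stage 3 [55T→57T]: ω = 1369.3886×55/57 = 1321.3399 rpm, dir flips to −; running = −1321.3399

-1321.3399 rpm (opposite to input, |ω| = 1321.3399 rpm)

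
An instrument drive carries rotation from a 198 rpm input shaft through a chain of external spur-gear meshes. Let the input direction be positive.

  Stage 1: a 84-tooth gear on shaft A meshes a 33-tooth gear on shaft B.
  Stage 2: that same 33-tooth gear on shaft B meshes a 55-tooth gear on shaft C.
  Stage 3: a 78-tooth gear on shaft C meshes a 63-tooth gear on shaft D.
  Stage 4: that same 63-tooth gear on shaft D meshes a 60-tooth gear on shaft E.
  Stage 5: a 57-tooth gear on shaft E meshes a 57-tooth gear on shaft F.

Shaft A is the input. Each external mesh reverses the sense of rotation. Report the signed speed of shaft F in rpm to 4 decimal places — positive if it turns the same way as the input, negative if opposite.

-393.1200 rpm (opposite to input, |ω| = 393.1200 rpm)

Stage 1 [84T→33T]: ω = 198.0000×84/33 = 504.0000 rpm, dir flips to −; running = −504.0000
Stage 2 [33T→55T]: ω = 504.0000×33/55 = 302.4000 rpm, dir flips to +; running = +302.4000
Stage 3 [78T→63T]: ω = 302.4000×78/63 = 374.4000 rpm, dir flips to −; running = −374.4000
Stage 4 [63T→60T]: ω = 374.4000×63/60 = 393.1200 rpm, dir flips to +; running = +393.1200
Stage 5 [57T→57T]: ω = 393.1200×57/57 = 393.1200 rpm, dir flips to −; running = −393.1200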